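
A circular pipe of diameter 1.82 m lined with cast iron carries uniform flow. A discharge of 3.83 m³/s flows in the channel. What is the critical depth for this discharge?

At critical depth, Q² T / (g A³) = 1, i.e. A³/T = Q²/g = 3.83²/9.81 = 1.495.
Trying y = 1.16 m: A³/T = 3.062 — over.
Trying y = 0.678 m: A³/T = 0.3914 — short.
Trying y = 0.962 m: A³/T = 1.495 — ≈ 1.495.

y_c = 0.962 m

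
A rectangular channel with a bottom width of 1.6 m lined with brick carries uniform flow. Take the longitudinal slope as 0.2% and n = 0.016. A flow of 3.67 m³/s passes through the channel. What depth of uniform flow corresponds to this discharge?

Manning's equation rearranged: A R^(2/3) = nQ / (1·√S) = 0.016 × 3.67 / (√0.002) = 1.313.
Try y = 1.17 m: A R^(2/3) = 1.14 — too small.
Try y = 1.5 m: A R^(2/3) = 1.555 — too large.
Try y = 1.31 m: A R^(2/3) = 1.315 — close enough.

y_n = 1.31 m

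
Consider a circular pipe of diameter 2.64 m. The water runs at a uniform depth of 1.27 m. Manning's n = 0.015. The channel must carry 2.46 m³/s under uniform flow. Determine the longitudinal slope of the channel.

For a circular section of diameter D = 2.64 m at depth y = 1.27 m, the central angle is θ = 2 arccos(1 − 2y/D) = 3.066 rad. Then A = (D²/8)(θ − sin θ) = 2.605 m² and P = Dθ/2 = 4.047 m.
Hydraulic radius R = A/P = 2.605/4.047 = 0.6437 m.
From Manning's equation, S = [nQ / (1 A R^(2/3))]² = [0.015 × 2.46 / (1 × 2.605 × 0.6437^(2/3))]² = 0.000361.

S = 0.000361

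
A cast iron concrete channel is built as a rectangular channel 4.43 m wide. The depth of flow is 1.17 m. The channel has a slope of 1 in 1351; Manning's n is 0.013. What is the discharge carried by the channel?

Q = 9.08 m³/s

Flow area A = b·y = 4.43 × 1.17 = 5.183 m². Wetted perimeter P = b + 2y = 4.43 + 2×1.17 = 6.77 m.
Hydraulic radius R = A/P = 5.183/6.77 = 0.7656 m.
Manning's equation: Q = (1/n) A R^(2/3) S^(1/2) = (1/0.013) × 5.183 × 0.7656^(2/3) × 0.0007402^(1/2) = 9.08 m³/s.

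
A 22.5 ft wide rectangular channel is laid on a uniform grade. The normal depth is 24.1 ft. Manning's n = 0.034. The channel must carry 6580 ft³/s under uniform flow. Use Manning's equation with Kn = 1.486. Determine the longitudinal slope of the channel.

Flow area A = b·y = 22.5 × 24.1 = 542.2 ft². Wetted perimeter P = b + 2y = 22.5 + 2×24.1 = 70.7 ft.
Hydraulic radius R = A/P = 542.2/70.7 = 7.67 ft.
From Manning's equation, S = [nQ / (1.486 A R^(2/3))]² = [0.034 × 6580 / (1.486 × 542.2 × 7.67^(2/3))]² = 0.0051.

S = 0.0051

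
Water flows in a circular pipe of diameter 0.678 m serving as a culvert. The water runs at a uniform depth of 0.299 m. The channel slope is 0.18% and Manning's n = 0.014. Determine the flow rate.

Q = 0.135 m³/s

For a circular section of diameter D = 0.678 m at depth y = 0.299 m, the central angle is θ = 2 arccos(1 − 2y/D) = 2.905 rad. Then A = (D²/8)(θ − sin θ) = 0.1535 m² and P = Dθ/2 = 0.9848 m.
Hydraulic radius R = A/P = 0.1535/0.9848 = 0.1558 m.
Manning's equation: Q = (1/n) A R^(2/3) S^(1/2) = (1/0.014) × 0.1535 × 0.1558^(2/3) × 0.0018^(1/2) = 0.135 m³/s.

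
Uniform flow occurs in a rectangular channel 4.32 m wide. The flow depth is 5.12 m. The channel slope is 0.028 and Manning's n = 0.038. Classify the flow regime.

Flow area A = b·y = 4.32 × 5.12 = 22.12 m². Wetted perimeter P = b + 2y = 4.32 + 2×5.12 = 14.56 m.
Hydraulic radius R = A/P = 22.12/14.56 = 1.519 m.
V = (1/n) R^(2/3) √S = (1/0.038) × 1.519^(2/3) × √0.028 = 5.819 m/s. Hydraulic depth D_h = A/T = 22.12/4.32 = 5.12 m.
Froude number Fr = V/√(g·D_h) = 5.819/√(9.81×5.12) = 0.821, which is less than 1, so the flow is subcritical.

subcritical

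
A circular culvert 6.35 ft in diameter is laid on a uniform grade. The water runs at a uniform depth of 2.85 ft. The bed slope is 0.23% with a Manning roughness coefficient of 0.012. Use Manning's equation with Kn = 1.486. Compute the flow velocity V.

V = 7.7 ft/s

For a circular section of diameter D = 6.35 ft at depth y = 2.85 ft, the central angle is θ = 2 arccos(1 − 2y/D) = 2.937 rad. Then A = (D²/8)(θ − sin θ) = 13.77 ft² and P = Dθ/2 = 9.323 ft.
Hydraulic radius R = A/P = 13.77/9.323 = 1.477 ft.
From Manning's equation, V = (1.486/n) R^(2/3) S^(1/2) = (1.486/0.012) × 1.477^(2/3) × 0.0023^(1/2) = 7.7 ft/s.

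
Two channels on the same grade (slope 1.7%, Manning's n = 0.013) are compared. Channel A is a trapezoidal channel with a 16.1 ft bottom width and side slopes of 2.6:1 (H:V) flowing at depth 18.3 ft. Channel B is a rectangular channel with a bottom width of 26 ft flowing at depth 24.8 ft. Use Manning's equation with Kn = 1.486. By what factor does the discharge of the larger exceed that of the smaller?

Channel A: With bottom width b = 16.1 ft and side slope z = 2.6: A = (b + zy)y = (16.1 + 2.6×18.3)×18.3 = 1165 ft²; P = b + 2y√(1+z²) = 16.1 + 2×18.3×2.786 = 118.1 ft. Hydraulic radius R = A/P = 1165/118.1 = 9.871 ft. Q_A = (1.486/0.013)·1165·9.871^(2/3)·√0.017 = 79920 ft³/s.
Channel B: Flow area A = b·y = 26 × 24.8 = 644.8 ft². Wetted perimeter P = b + 2y = 26 + 2×24.8 = 75.6 ft. Hydraulic radius R = A/P = 644.8/75.6 = 8.529 ft. Q_B = (1.486/0.013)·644.8·8.529^(2/3)·√0.017 = 40120 ft³/s.
The larger discharge is 79920 ft³/s and the smaller is 40120 ft³/s; the ratio is 1.99.

1.99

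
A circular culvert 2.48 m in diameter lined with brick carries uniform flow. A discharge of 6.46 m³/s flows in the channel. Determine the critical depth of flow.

y_c = 1.15 m

At critical depth, Q² T / (g A³) = 1, i.e. A³/T = Q²/g = 6.46²/9.81 = 4.254.
At y = 1.28 m: A³/T = 6.414 — too large.
At y = 0.953 m: A³/T = 2.072 — too small.
At y = 1.15 m: A³/T = 4.26 — ≈ 4.254.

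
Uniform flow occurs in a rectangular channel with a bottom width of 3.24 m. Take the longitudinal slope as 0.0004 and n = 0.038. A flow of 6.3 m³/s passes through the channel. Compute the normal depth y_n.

Manning's equation rearranged: A R^(2/3) = nQ / (1·√S) = 0.038 × 6.3 / (√0.0004) = 11.97.
At y = 3.76 m: A R^(2/3) = 13.23 — over.
At y = 3.46 m: A R^(2/3) = 11.97 — close enough.

y_n = 3.46 m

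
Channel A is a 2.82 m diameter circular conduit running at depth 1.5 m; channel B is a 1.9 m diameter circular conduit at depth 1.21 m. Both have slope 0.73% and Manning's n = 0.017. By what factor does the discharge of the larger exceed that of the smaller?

2.16

Channel A: For a circular section of diameter D = 2.82 m at depth y = 1.5 m, the central angle is θ = 2 arccos(1 − 2y/D) = 3.269 rad. Then A = (D²/8)(θ − sin θ) = 3.377 m² and P = Dθ/2 = 4.61 m. Hydraulic radius R = A/P = 3.377/4.61 = 0.7325 m. Q_A = (1/0.017)·3.377·0.7325^(2/3)·√0.0073 = 13.79 m³/s.
Channel B: For a circular section of diameter D = 1.9 m at depth y = 1.21 m, the central angle is θ = 2 arccos(1 − 2y/D) = 3.696 rad. Then A = (D²/8)(θ − sin θ) = 1.905 m² and P = Dθ/2 = 3.511 m. Hydraulic radius R = A/P = 1.905/3.511 = 0.5427 m. Q_B = (1/0.017)·1.905·0.5427^(2/3)·√0.0073 = 6.371 m³/s.
The larger discharge is 13.79 m³/s and the smaller is 6.371 m³/s; the ratio is 2.16.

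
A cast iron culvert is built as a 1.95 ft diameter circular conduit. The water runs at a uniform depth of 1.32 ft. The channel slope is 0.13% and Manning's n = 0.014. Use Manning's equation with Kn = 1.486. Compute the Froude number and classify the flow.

For a circular section of diameter D = 1.95 ft at depth y = 1.32 ft, the central angle is θ = 2 arccos(1 − 2y/D) = 3.865 rad. Then A = (D²/8)(θ − sin θ) = 2.152 ft² and P = Dθ/2 = 3.768 ft.
Hydraulic radius R = A/P = 2.152/3.768 = 0.571 ft.
V = (1.486/n) R^(2/3) √S = (1.486/0.014) × 0.571^(2/3) × √0.0013 = 2.634 ft/s. Hydraulic depth D_h = A/T = 2.152/1.824 = 1.18 ft.
Froude number Fr = V/√(g·D_h) = 2.634/√(32.2×1.18) = 0.427, which is less than 1, so the flow is subcritical.

subcritical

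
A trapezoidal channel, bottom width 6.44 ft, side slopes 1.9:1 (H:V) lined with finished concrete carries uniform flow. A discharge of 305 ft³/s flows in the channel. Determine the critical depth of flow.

At critical depth, Q² T / (g A³) = 1, i.e. A³/T = Q²/g = 305²/32.2 = 2889.
At y = 3.39 ft: A³/T = 4309 — over.
At y = 2.31 ft: A³/T = 1029 — short.
At y = 3.05 ft: A³/T = 2882 — close enough.

y_c = 3.05 ft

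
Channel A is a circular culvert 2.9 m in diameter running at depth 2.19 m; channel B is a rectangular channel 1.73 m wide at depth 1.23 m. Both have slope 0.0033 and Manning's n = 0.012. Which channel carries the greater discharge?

Channel A: For a circular section of diameter D = 2.9 m at depth y = 2.19 m, the central angle is θ = 2 arccos(1 − 2y/D) = 4.213 rad. Then A = (D²/8)(θ − sin θ) = 5.351 m² and P = Dθ/2 = 6.109 m. Hydraulic radius R = A/P = 5.351/6.109 = 0.8761 m. Q_A = (1/0.012)·5.351·0.8761^(2/3)·√0.0033 = 23.45 m³/s.
Channel B: Flow area A = b·y = 1.73 × 1.23 = 2.128 m². Wetted perimeter P = b + 2y = 1.73 + 2×1.23 = 4.19 m. Hydraulic radius R = A/P = 2.128/4.19 = 0.5079 m. Q_B = (1/0.012)·2.128·0.5079^(2/3)·√0.0033 = 6.484 m³/s.
Q_A = 23.45 m³/s vs Q_B = 6.484 m³/s, so channel A carries more.

channel A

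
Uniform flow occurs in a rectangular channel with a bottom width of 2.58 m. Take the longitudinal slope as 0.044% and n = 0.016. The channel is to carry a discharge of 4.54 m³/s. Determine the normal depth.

y_n = 1.66 m

Manning's equation rearranged: A R^(2/3) = nQ / (1·√S) = 0.016 × 4.54 / (√0.00044) = 3.463.
Trying y = 1.18 m: A R^(2/3) = 2.205 — too small.
Trying y = 2.08 m: A R^(2/3) = 4.61 — too large.
Trying y = 1.66 m: A R^(2/3) = 3.459 — close enough.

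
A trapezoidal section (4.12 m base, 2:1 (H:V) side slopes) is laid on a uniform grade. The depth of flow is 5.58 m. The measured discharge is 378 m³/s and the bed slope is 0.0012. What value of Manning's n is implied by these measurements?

n = 0.016

With bottom width b = 4.12 m and side slope z = 2: A = (b + zy)y = (4.12 + 2×5.58)×5.58 = 85.26 m²; P = b + 2y√(1+z²) = 4.12 + 2×5.58×2.236 = 29.07 m.
Hydraulic radius R = A/P = 85.26/29.07 = 2.933 m.
Rearranging Manning's equation: n = (1/Q) A R^(2/3) S^(1/2) = (1/378) × 85.26 × 2.933^(2/3) × √0.0012 = 0.016.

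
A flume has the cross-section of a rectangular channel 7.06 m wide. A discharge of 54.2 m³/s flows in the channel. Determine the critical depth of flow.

For a rectangular channel, critical depth y_c = (q²/g)^(1/3) where q = Q/b = 54.2/7.06 = 7.677 m²/s.
So y_c = (7.677²/9.81)^(1/3) = 1.82 m.

y_c = 1.82 m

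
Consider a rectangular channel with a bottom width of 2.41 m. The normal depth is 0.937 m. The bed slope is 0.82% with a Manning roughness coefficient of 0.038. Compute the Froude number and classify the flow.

Flow area A = b·y = 2.41 × 0.937 = 2.258 m². Wetted perimeter P = b + 2y = 2.41 + 2×0.937 = 4.284 m.
Hydraulic radius R = A/P = 2.258/4.284 = 0.5271 m.
V = (1/n) R^(2/3) √S = (1/0.038) × 0.5271^(2/3) × √0.0082 = 1.555 m/s. Hydraulic depth D_h = A/T = 2.258/2.41 = 0.937 m.
Froude number Fr = V/√(g·D_h) = 1.555/√(9.81×0.937) = 0.513, which is less than 1, so the flow is subcritical.

subcritical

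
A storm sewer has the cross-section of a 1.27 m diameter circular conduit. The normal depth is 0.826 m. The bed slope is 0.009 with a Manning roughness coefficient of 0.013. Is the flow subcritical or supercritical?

For a circular section of diameter D = 1.27 m at depth y = 0.826 m, the central angle is θ = 2 arccos(1 − 2y/D) = 3.753 rad. Then A = (D²/8)(θ − sin θ) = 0.8722 m² and P = Dθ/2 = 2.383 m.
Hydraulic radius R = A/P = 0.8722/2.383 = 0.366 m.
V = (1/n) R^(2/3) √S = (1/0.013) × 0.366^(2/3) × √0.009 = 3.734 m/s. Hydraulic depth D_h = A/T = 0.8722/1.211 = 0.7202 m.
Froude number Fr = V/√(g·D_h) = 3.734/√(9.81×0.7202) = 1.4, which is greater than 1, so the flow is supercritical.

supercritical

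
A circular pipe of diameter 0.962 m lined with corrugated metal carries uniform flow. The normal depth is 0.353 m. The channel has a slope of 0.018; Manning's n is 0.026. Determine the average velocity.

For a circular section of diameter D = 0.962 m at depth y = 0.353 m, the central angle is θ = 2 arccos(1 − 2y/D) = 2.603 rad. Then A = (D²/8)(θ − sin θ) = 0.2418 m² and P = Dθ/2 = 1.252 m.
Hydraulic radius R = A/P = 0.2418/1.252 = 0.1931 m.
From Manning's equation, V = (1/n) R^(2/3) S^(1/2) = (1/0.026) × 0.1931^(2/3) × 0.018^(1/2) = 1.72 m/s.

V = 1.72 m/s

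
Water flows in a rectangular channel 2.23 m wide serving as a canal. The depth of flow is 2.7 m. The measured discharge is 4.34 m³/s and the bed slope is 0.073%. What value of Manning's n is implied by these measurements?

n = 0.032

Flow area A = b·y = 2.23 × 2.7 = 6.021 m². Wetted perimeter P = b + 2y = 2.23 + 2×2.7 = 7.63 m.
Hydraulic radius R = A/P = 6.021/7.63 = 0.7891 m.
Rearranging Manning's equation: n = (1/Q) A R^(2/3) S^(1/2) = (1/4.34) × 6.021 × 0.7891^(2/3) × √0.00073 = 0.032.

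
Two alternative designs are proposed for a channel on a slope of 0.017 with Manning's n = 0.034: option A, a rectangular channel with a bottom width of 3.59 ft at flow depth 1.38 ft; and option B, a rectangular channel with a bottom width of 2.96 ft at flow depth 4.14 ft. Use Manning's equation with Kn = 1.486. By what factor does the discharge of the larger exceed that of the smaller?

3.09

Channel A: Flow area A = b·y = 3.59 × 1.38 = 4.954 ft². Wetted perimeter P = b + 2y = 3.59 + 2×1.38 = 6.35 ft. Hydraulic radius R = A/P = 4.954/6.35 = 0.7802 ft. Q_A = (1.486/0.034)·4.954·0.7802^(2/3)·√0.017 = 23.93 ft³/s.
Channel B: Flow area A = b·y = 2.96 × 4.14 = 12.25 ft². Wetted perimeter P = b + 2y = 2.96 + 2×4.14 = 11.24 ft. Hydraulic radius R = A/P = 12.25/11.24 = 1.09 ft. Q_B = (1.486/0.034)·12.25·1.09^(2/3)·√0.017 = 73.97 ft³/s.
The larger discharge is 73.97 ft³/s and the smaller is 23.93 ft³/s; the ratio is 3.09.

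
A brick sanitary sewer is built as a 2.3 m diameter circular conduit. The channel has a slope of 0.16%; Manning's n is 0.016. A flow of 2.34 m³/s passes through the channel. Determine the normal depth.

y_n = 0.903 m

Manning's equation rearranged: A R^(2/3) = nQ / (1·√S) = 0.016 × 2.34 / (√0.0016) = 0.936.
At y = 0.727 m: A R^(2/3) = 0.6222 — too small.
At y = 0.903 m: A R^(2/3) = 0.9356 — ≈ 0.936.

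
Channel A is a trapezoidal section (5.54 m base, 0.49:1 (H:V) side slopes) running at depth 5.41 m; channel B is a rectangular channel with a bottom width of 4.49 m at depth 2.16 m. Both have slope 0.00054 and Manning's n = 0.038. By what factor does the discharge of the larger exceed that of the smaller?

7.93

Channel A: With bottom width b = 5.54 m and side slope z = 0.49: A = (b + zy)y = (5.54 + 0.49×5.41)×5.41 = 44.31 m²; P = b + 2y√(1+z²) = 5.54 + 2×5.41×1.114 = 17.59 m. Hydraulic radius R = A/P = 44.31/17.59 = 2.519 m. Q_A = (1/0.038)·44.31·2.519^(2/3)·√0.00054 = 50.17 m³/s.
Channel B: Flow area A = b·y = 4.49 × 2.16 = 9.698 m². Wetted perimeter P = b + 2y = 4.49 + 2×2.16 = 8.81 m. Hydraulic radius R = A/P = 9.698/8.81 = 1.101 m. Q_B = (1/0.038)·9.698·1.101^(2/3)·√0.00054 = 6.323 m³/s.
The larger discharge is 50.17 m³/s and the smaller is 6.323 m³/s; the ratio is 7.93.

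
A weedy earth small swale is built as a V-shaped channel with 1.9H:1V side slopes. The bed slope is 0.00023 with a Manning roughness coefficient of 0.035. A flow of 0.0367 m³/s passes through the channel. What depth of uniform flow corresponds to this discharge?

y_n = 0.382 m

Manning's equation rearranged: A R^(2/3) = nQ / (1·√S) = 0.035 × 0.0367 / (√0.00023) = 0.0847.
Trying y = 0.284 m: A R^(2/3) = 0.03845 — short.
Trying y = 0.431 m: A R^(2/3) = 0.1169 — over.
Trying y = 0.382 m: A R^(2/3) = 0.08476 — matches.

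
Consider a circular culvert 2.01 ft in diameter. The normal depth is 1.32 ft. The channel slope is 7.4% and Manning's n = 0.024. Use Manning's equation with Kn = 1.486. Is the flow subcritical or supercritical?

supercritical

For a circular section of diameter D = 2.01 ft at depth y = 1.32 ft, the central angle is θ = 2 arccos(1 − 2y/D) = 3.779 rad. Then A = (D²/8)(θ − sin θ) = 2.209 ft² and P = Dθ/2 = 3.798 ft.
Hydraulic radius R = A/P = 2.209/3.798 = 0.5817 ft.
V = (1.486/n) R^(2/3) √S = (1.486/0.024) × 0.5817^(2/3) × √0.074 = 11.74 ft/s. Hydraulic depth D_h = A/T = 2.209/1.909 = 1.157 ft.
Froude number Fr = V/√(g·D_h) = 11.74/√(32.2×1.157) = 1.92, which is greater than 1, so the flow is supercritical.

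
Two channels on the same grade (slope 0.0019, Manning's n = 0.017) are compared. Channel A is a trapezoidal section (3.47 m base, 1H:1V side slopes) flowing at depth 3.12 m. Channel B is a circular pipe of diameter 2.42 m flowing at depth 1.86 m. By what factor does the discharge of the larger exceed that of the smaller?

9.39

Channel A: With bottom width b = 3.47 m and side slope z = 1: A = (b + zy)y = (3.47 + 1×3.12)×3.12 = 20.56 m²; P = b + 2y√(1+z²) = 3.47 + 2×3.12×1.414 = 12.29 m. Hydraulic radius R = A/P = 20.56/12.29 = 1.672 m. Q_A = (1/0.017)·20.56·1.672^(2/3)·√0.0019 = 74.28 m³/s.
Channel B: For a circular section of diameter D = 2.42 m at depth y = 1.86 m, the central angle is θ = 2 arccos(1 − 2y/D) = 4.276 rad. Then A = (D²/8)(θ − sin θ) = 3.793 m² and P = Dθ/2 = 5.174 m. Hydraulic radius R = A/P = 3.793/5.174 = 0.7332 m. Q_B = (1/0.017)·3.793·0.7332^(2/3)·√0.0019 = 7.909 m³/s.
The larger discharge is 74.28 m³/s and the smaller is 7.909 m³/s; the ratio is 9.39.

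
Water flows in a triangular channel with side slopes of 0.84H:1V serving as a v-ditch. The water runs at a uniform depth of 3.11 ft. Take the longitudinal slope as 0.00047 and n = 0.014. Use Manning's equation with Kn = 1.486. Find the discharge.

Q = 18.7 ft³/s

For a triangular section with side slope z = 0.84: A = zy² = 0.84×3.11² = 8.125 ft²; P = 2y√(1+z²) = 2×3.11×1.306 = 8.123 ft.
Hydraulic radius R = A/P = 8.125/8.123 = 1 ft.
Manning's equation: Q = (1.486/n) A R^(2/3) S^(1/2) = (1.486/0.014) × 8.125 × 1^(2/3) × 0.00047^(1/2) = 18.7 ft³/s.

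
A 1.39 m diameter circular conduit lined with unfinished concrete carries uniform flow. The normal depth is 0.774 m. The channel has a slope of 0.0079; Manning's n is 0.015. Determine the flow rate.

Q = 2.66 m³/s

For a circular section of diameter D = 1.39 m at depth y = 0.774 m, the central angle is θ = 2 arccos(1 − 2y/D) = 3.369 rad. Then A = (D²/8)(θ − sin θ) = 0.8683 m² and P = Dθ/2 = 2.342 m.
Hydraulic radius R = A/P = 0.8683/2.342 = 0.3708 m.
Manning's equation: Q = (1/n) A R^(2/3) S^(1/2) = (1/0.015) × 0.8683 × 0.3708^(2/3) × 0.0079^(1/2) = 2.66 m³/s.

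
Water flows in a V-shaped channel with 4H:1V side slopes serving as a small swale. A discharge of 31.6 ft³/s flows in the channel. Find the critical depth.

At critical depth, Q² T / (g A³) = 1, i.e. A³/T = Q²/g = 31.6²/32.2 = 31.01.
Try y = 1.61 ft: A³/T = 86.54 — high.
Try y = 1.15 ft: A³/T = 16.09 — low.
Try y = 1.31 ft: A³/T = 30.86 — ≈ 31.01.

y_c = 1.31 ft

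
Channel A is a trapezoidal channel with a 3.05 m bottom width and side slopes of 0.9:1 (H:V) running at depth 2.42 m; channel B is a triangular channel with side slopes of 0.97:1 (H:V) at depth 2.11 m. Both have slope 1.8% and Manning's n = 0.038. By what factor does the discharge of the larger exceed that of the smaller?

Channel A: With bottom width b = 3.05 m and side slope z = 0.9: A = (b + zy)y = (3.05 + 0.9×2.42)×2.42 = 12.65 m²; P = b + 2y√(1+z²) = 3.05 + 2×2.42×1.345 = 9.562 m. Hydraulic radius R = A/P = 12.65/9.562 = 1.323 m. Q_A = (1/0.038)·12.65·1.323^(2/3)·√0.018 = 53.84 m³/s.
Channel B: For a triangular section with side slope z = 0.97: A = zy² = 0.97×2.11² = 4.319 m²; P = 2y√(1+z²) = 2×2.11×1.393 = 5.879 m. Hydraulic radius R = A/P = 4.319/5.879 = 0.7346 m. Q_B = (1/0.038)·4.319·0.7346^(2/3)·√0.018 = 12.41 m³/s.
The larger discharge is 53.84 m³/s and the smaller is 12.41 m³/s; the ratio is 4.34.

4.34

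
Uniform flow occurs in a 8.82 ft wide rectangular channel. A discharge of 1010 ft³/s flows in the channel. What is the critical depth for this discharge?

y_c = 7.41 ft

For a rectangular channel, critical depth y_c = (q²/g)^(1/3) where q = Q/b = 1010/8.82 = 114.5 ft²/s.
So y_c = (114.5²/32.2)^(1/3) = 7.41 ft.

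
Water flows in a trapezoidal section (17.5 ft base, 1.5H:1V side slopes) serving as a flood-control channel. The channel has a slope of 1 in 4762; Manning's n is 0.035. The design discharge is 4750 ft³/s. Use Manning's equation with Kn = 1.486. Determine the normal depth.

y_n = 25.3 ft

Manning's equation rearranged: A R^(2/3) = nQ / (1.486·√S) = 0.035 × 4750 / (1.486 × √0.00021) = 7720.
Try y = 21.5 ft: A R^(2/3) = 5373 — too small.
Try y = 29.7 ft: A R^(2/3) = 11110 — too large.
Try y = 25.3 ft: A R^(2/3) = 7718 — ≈ 7720.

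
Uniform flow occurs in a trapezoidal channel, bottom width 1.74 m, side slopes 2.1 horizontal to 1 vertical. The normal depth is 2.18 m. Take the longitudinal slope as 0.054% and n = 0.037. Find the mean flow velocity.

V = 0.693 m/s

With bottom width b = 1.74 m and side slope z = 2.1: A = (b + zy)y = (1.74 + 2.1×2.18)×2.18 = 13.77 m²; P = b + 2y√(1+z²) = 1.74 + 2×2.18×2.326 = 11.88 m.
Hydraulic radius R = A/P = 13.77/11.88 = 1.159 m.
From Manning's equation, V = (1/n) R^(2/3) S^(1/2) = (1/0.037) × 1.159^(2/3) × 0.00054^(1/2) = 0.693 m/s.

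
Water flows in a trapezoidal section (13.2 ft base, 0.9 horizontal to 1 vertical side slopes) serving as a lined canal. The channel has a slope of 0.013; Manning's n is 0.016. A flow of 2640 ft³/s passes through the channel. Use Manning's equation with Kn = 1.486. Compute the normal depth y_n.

y_n = 5.71 ft

Manning's equation rearranged: A R^(2/3) = nQ / (1.486·√S) = 0.016 × 2640 / (1.486 × √0.013) = 249.3.
Trying y = 6.2 ft: A R^(2/3) = 288.3 — too large.
Trying y = 4.61 ft: A R^(2/3) = 170.9 — too small.
Trying y = 5.71 ft: A R^(2/3) = 249 — close enough.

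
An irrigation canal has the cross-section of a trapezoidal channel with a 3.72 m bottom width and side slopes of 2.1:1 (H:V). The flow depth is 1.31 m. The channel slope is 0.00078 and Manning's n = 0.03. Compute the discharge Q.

With bottom width b = 3.72 m and side slope z = 2.1: A = (b + zy)y = (3.72 + 2.1×1.31)×1.31 = 8.477 m²; P = b + 2y√(1+z²) = 3.72 + 2×1.31×2.326 = 9.814 m.
Hydraulic radius R = A/P = 8.477/9.814 = 0.8638 m.
Manning's equation: Q = (1/n) A R^(2/3) S^(1/2) = (1/0.03) × 8.477 × 0.8638^(2/3) × 0.00078^(1/2) = 7.16 m³/s.

Q = 7.16 m³/s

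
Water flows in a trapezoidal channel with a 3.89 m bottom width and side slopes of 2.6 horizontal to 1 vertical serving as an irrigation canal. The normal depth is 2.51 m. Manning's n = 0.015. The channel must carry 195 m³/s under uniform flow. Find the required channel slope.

With bottom width b = 3.89 m and side slope z = 2.6: A = (b + zy)y = (3.89 + 2.6×2.51)×2.51 = 26.14 m²; P = b + 2y√(1+z²) = 3.89 + 2×2.51×2.786 = 17.87 m.
Hydraulic radius R = A/P = 26.14/17.87 = 1.463 m.
From Manning's equation, S = [nQ / (1 A R^(2/3))]² = [0.015 × 195 / (1 × 26.14 × 1.463^(2/3))]² = 0.00754.

S = 0.00754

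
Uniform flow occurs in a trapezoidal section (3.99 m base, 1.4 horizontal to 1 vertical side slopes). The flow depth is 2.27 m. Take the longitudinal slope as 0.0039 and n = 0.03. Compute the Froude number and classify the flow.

subcritical

With bottom width b = 3.99 m and side slope z = 1.4: A = (b + zy)y = (3.99 + 1.4×2.27)×2.27 = 16.27 m²; P = b + 2y√(1+z²) = 3.99 + 2×2.27×1.72 = 11.8 m.
Hydraulic radius R = A/P = 16.27/11.8 = 1.379 m.
V = (1/n) R^(2/3) √S = (1/0.03) × 1.379^(2/3) × √0.0039 = 2.579 m/s. Hydraulic depth D_h = A/T = 16.27/10.35 = 1.573 m.
Froude number Fr = V/√(g·D_h) = 2.579/√(9.81×1.573) = 0.657, which is less than 1, so the flow is subcritical.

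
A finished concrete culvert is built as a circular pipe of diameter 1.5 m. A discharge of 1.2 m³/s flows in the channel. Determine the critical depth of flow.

y_c = 0.557 m

At critical depth, Q² T / (g A³) = 1, i.e. A³/T = Q²/g = 1.2²/9.81 = 0.1468.
Try y = 0.671 m: A³/T = 0.3005 — high.
Try y = 0.557 m: A³/T = 0.147 — matches.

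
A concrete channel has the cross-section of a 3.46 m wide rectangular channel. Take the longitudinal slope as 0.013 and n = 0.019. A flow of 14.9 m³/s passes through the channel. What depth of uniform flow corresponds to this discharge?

Manning's equation rearranged: A R^(2/3) = nQ / (1·√S) = 0.019 × 14.9 / (√0.013) = 2.483.
Try y = 1.23 m: A R^(2/3) = 3.415 — too large.
Try y = 0.683 m: A R^(2/3) = 1.468 — too small.
Try y = 0.981 m: A R^(2/3) = 2.484 — ≈ 2.483.

y_n = 0.981 m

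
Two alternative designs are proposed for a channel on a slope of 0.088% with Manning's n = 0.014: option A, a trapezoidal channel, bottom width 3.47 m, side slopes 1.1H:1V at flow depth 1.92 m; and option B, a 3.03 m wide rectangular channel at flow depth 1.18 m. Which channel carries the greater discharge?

Channel A: With bottom width b = 3.47 m and side slope z = 1.1: A = (b + zy)y = (3.47 + 1.1×1.92)×1.92 = 10.72 m²; P = b + 2y√(1+z²) = 3.47 + 2×1.92×1.487 = 9.179 m. Hydraulic radius R = A/P = 10.72/9.179 = 1.168 m. Q_A = (1/0.014)·10.72·1.168^(2/3)·√0.00088 = 25.18 m³/s.
Channel B: Flow area A = b·y = 3.03 × 1.18 = 3.575 m². Wetted perimeter P = b + 2y = 3.03 + 2×1.18 = 5.39 m. Hydraulic radius R = A/P = 3.575/5.39 = 0.6633 m. Q_B = (1/0.014)·3.575·0.6633^(2/3)·√0.00088 = 5.762 m³/s.
Q_A = 25.18 m³/s vs Q_B = 5.762 m³/s, so channel A carries more.

channel A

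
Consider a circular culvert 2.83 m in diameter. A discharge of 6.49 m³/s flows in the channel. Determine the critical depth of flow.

At critical depth, Q² T / (g A³) = 1, i.e. A³/T = Q²/g = 6.49²/9.81 = 4.294.
Trying y = 0.848 m: A³/T = 1.534 — low.
Trying y = 1.11 m: A³/T = 4.338 — ≈ 4.294.

y_c = 1.11 m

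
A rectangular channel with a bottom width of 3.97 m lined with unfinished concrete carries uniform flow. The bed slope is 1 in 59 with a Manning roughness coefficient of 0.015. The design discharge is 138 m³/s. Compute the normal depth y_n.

Manning's equation rearranged: A R^(2/3) = nQ / (1·√S) = 0.015 × 138 / (√0.01695) = 15.9.
At y = 3.77 m: A R^(2/3) = 17.83 — high.
At y = 2.78 m: A R^(2/3) = 12.17 — low.
At y = 3.44 m: A R^(2/3) = 15.92 — ≈ 15.9.

y_n = 3.44 m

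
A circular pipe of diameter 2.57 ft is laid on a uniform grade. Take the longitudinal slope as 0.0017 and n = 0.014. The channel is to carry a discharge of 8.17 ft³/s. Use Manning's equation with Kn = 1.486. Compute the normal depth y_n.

Manning's equation rearranged: A R^(2/3) = nQ / (1.486·√S) = 0.014 × 8.17 / (1.486 × √0.0017) = 1.867.
Try y = 1.04 ft: A R^(2/3) = 1.33 — too small.
Try y = 1.56 ft: A R^(2/3) = 2.641 — too large.
Try y = 1.26 ft: A R^(2/3) = 1.868 — ≈ 1.867.

y_n = 1.26 ft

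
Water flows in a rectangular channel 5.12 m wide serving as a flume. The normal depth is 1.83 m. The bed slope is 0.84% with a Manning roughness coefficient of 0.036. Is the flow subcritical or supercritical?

Flow area A = b·y = 5.12 × 1.83 = 9.37 m². Wetted perimeter P = b + 2y = 5.12 + 2×1.83 = 8.78 m.
Hydraulic radius R = A/P = 9.37/8.78 = 1.067 m.
V = (1/n) R^(2/3) √S = (1/0.036) × 1.067^(2/3) × √0.0084 = 2.659 m/s. Hydraulic depth D_h = A/T = 9.37/5.12 = 1.83 m.
Froude number Fr = V/√(g·D_h) = 2.659/√(9.81×1.83) = 0.627, which is less than 1, so the flow is subcritical.

subcritical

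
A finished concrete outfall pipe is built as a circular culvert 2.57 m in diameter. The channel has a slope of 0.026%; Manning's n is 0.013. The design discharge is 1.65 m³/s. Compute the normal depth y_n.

Manning's equation rearranged: A R^(2/3) = nQ / (1·√S) = 0.013 × 1.65 / (√0.00026) = 1.33.
At y = 0.861 m: A R^(2/3) = 0.9349 — too small.
At y = 1.04 m: A R^(2/3) = 1.33 — close enough.

y_n = 1.04 m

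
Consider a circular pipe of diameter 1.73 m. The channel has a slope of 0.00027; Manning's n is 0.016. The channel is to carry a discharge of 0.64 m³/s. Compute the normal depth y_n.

Manning's equation rearranged: A R^(2/3) = nQ / (1·√S) = 0.016 × 0.64 / (√0.00027) = 0.6232.
Trying y = 0.7 m: A R^(2/3) = 0.4626 — too small.
Trying y = 0.92 m: A R^(2/3) = 0.7452 — too large.
Trying y = 0.828 m: A R^(2/3) = 0.6237 — close enough.

y_n = 0.828 m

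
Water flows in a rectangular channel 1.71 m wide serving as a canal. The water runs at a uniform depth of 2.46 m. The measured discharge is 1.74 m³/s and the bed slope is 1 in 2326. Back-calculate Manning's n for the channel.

n = 0.037

Flow area A = b·y = 1.71 × 2.46 = 4.207 m². Wetted perimeter P = b + 2y = 1.71 + 2×2.46 = 6.63 m.
Hydraulic radius R = A/P = 4.207/6.63 = 0.6345 m.
Rearranging Manning's equation: n = (1/Q) A R^(2/3) S^(1/2) = (1/1.74) × 4.207 × 0.6345^(2/3) × √0.0004299 = 0.037.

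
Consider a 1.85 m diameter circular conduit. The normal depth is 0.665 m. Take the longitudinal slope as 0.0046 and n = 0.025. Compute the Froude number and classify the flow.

For a circular section of diameter D = 1.85 m at depth y = 0.665 m, the central angle is θ = 2 arccos(1 − 2y/D) = 2.572 rad. Then A = (D²/8)(θ − sin θ) = 0.8694 m² and P = Dθ/2 = 2.379 m.
Hydraulic radius R = A/P = 0.8694/2.379 = 0.3655 m.
V = (1/n) R^(2/3) √S = (1/0.025) × 0.3655^(2/3) × √0.0046 = 1.387 m/s. Hydraulic depth D_h = A/T = 0.8694/1.775 = 0.4897 m.
Froude number Fr = V/√(g·D_h) = 1.387/√(9.81×0.4897) = 0.633, which is less than 1, so the flow is subcritical.

subcritical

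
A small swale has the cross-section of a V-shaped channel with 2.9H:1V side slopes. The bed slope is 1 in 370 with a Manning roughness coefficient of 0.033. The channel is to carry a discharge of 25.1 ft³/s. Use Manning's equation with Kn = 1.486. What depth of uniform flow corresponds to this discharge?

y_n = 1.97 ft

Manning's equation rearranged: A R^(2/3) = nQ / (1.486·√S) = 0.033 × 25.1 / (1.486 × √0.002703) = 10.72.
Trying y = 1.74 ft: A R^(2/3) = 7.707 — too small.
Trying y = 1.97 ft: A R^(2/3) = 10.73 — matches.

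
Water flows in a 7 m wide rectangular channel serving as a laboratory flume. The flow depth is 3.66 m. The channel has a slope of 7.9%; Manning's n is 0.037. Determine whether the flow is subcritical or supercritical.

supercritical

Flow area A = b·y = 7 × 3.66 = 25.62 m². Wetted perimeter P = b + 2y = 7 + 2×3.66 = 14.32 m.
Hydraulic radius R = A/P = 25.62/14.32 = 1.789 m.
V = (1/n) R^(2/3) √S = (1/0.037) × 1.789^(2/3) × √0.079 = 11.2 m/s. Hydraulic depth D_h = A/T = 25.62/7 = 3.66 m.
Froude number Fr = V/√(g·D_h) = 11.2/√(9.81×3.66) = 1.87, which is greater than 1, so the flow is supercritical.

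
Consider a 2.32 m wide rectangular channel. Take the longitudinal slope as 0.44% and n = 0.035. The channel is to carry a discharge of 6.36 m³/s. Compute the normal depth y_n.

y_n = 1.82 m

Manning's equation rearranged: A R^(2/3) = nQ / (1·√S) = 0.035 × 6.36 / (√0.0044) = 3.356.
Trying y = 2.06 m: A R^(2/3) = 3.917 — high.
Trying y = 1.39 m: A R^(2/3) = 2.376 — low.
Trying y = 1.82 m: A R^(2/3) = 3.356 — close enough.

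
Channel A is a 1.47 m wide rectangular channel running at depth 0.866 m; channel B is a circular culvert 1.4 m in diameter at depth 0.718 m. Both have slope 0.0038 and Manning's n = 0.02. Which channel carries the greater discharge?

Channel A: Flow area A = b·y = 1.47 × 0.866 = 1.273 m². Wetted perimeter P = b + 2y = 1.47 + 2×0.866 = 3.202 m. Hydraulic radius R = A/P = 1.273/3.202 = 0.3976 m. Q_A = (1/0.02)·1.273·0.3976^(2/3)·√0.0038 = 2.121 m³/s.
Channel B: For a circular section of diameter D = 1.4 m at depth y = 0.718 m, the central angle is θ = 2 arccos(1 − 2y/D) = 3.193 rad. Then A = (D²/8)(θ − sin θ) = 0.7949 m² and P = Dθ/2 = 2.235 m. Hydraulic radius R = A/P = 0.7949/2.235 = 0.3556 m. Q_B = (1/0.02)·0.7949·0.3556^(2/3)·√0.0038 = 1.23 m³/s.
Q_A = 2.121 m³/s vs Q_B = 1.23 m³/s, so channel A carries more.

channel A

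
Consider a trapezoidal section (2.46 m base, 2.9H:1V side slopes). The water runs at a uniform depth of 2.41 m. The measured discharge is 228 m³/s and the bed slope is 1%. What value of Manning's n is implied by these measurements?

With bottom width b = 2.46 m and side slope z = 2.9: A = (b + zy)y = (2.46 + 2.9×2.41)×2.41 = 22.77 m²; P = b + 2y√(1+z²) = 2.46 + 2×2.41×3.068 = 17.25 m.
Hydraulic radius R = A/P = 22.77/17.25 = 1.32 m.
Rearranging Manning's equation: n = (1/Q) A R^(2/3) S^(1/2) = (1/228) × 22.77 × 1.32^(2/3) × √0.01 = 0.012.

n = 0.012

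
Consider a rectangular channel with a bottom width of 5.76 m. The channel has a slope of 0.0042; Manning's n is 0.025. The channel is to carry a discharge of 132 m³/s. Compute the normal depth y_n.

y_n = 5.73 m

Manning's equation rearranged: A R^(2/3) = nQ / (1·√S) = 0.025 × 132 / (√0.0042) = 50.92.
At y = 7.24 m: A R^(2/3) = 67.52 — high.
At y = 4.62 m: A R^(2/3) = 39 — low.
At y = 5.73 m: A R^(2/3) = 50.93 — close enough.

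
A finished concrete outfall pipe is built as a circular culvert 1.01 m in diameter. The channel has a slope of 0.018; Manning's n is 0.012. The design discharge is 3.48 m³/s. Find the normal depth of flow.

y_n = 0.804 m

Manning's equation rearranged: A R^(2/3) = nQ / (1·√S) = 0.012 × 3.48 / (√0.018) = 0.3113.
Try y = 0.894 m: A R^(2/3) = 0.3385 — high.
Try y = 0.63 m: A R^(2/3) = 0.228 — low.
Try y = 0.804 m: A R^(2/3) = 0.3113 — matches.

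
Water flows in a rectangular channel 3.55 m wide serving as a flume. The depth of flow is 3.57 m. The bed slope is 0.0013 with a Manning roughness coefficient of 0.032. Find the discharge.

Flow area A = b·y = 3.55 × 3.57 = 12.67 m². Wetted perimeter P = b + 2y = 3.55 + 2×3.57 = 10.69 m.
Hydraulic radius R = A/P = 12.67/10.69 = 1.186 m.
Manning's equation: Q = (1/n) A R^(2/3) S^(1/2) = (1/0.032) × 12.67 × 1.186^(2/3) × 0.0013^(1/2) = 16 m³/s.

Q = 16 m³/s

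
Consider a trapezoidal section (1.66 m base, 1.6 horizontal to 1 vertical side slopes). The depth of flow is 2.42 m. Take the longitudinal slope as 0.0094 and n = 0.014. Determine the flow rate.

Q = 107 m³/s

With bottom width b = 1.66 m and side slope z = 1.6: A = (b + zy)y = (1.66 + 1.6×2.42)×2.42 = 13.39 m²; P = b + 2y√(1+z²) = 1.66 + 2×2.42×1.887 = 10.79 m.
Hydraulic radius R = A/P = 13.39/10.79 = 1.24 m.
Manning's equation: Q = (1/n) A R^(2/3) S^(1/2) = (1/0.014) × 13.39 × 1.24^(2/3) × 0.0094^(1/2) = 107 m³/s.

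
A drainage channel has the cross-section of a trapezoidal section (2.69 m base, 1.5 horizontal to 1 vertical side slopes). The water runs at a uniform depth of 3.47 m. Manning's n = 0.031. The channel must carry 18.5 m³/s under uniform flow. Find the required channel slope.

S = 0.0002

With bottom width b = 2.69 m and side slope z = 1.5: A = (b + zy)y = (2.69 + 1.5×3.47)×3.47 = 27.4 m²; P = b + 2y√(1+z²) = 2.69 + 2×3.47×1.803 = 15.2 m.
Hydraulic radius R = A/P = 27.4/15.2 = 1.802 m.
From Manning's equation, S = [nQ / (1 A R^(2/3))]² = [0.031 × 18.5 / (1 × 27.4 × 1.802^(2/3))]² = 0.0002.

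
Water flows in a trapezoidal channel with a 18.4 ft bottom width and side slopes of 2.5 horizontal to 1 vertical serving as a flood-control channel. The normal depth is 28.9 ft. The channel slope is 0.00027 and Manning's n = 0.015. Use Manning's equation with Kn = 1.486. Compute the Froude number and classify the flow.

subcritical

With bottom width b = 18.4 ft and side slope z = 2.5: A = (b + zy)y = (18.4 + 2.5×28.9)×28.9 = 2620 ft²; P = b + 2y√(1+z²) = 18.4 + 2×28.9×2.693 = 174 ft.
Hydraulic radius R = A/P = 2620/174 = 15.05 ft.
V = (1.486/n) R^(2/3) √S = (1.486/0.015) × 15.05^(2/3) × √0.00027 = 9.924 ft/s. Hydraulic depth D_h = A/T = 2620/162.9 = 16.08 ft.
Froude number Fr = V/√(g·D_h) = 9.924/√(32.2×16.08) = 0.436, which is less than 1, so the flow is subcritical.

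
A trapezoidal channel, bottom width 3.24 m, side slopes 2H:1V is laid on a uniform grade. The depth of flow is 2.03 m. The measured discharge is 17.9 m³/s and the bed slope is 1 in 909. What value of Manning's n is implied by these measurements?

With bottom width b = 3.24 m and side slope z = 2: A = (b + zy)y = (3.24 + 2×2.03)×2.03 = 14.82 m²; P = b + 2y√(1+z²) = 3.24 + 2×2.03×2.236 = 12.32 m.
Hydraulic radius R = A/P = 14.82/12.32 = 1.203 m.
Rearranging Manning's equation: n = (1/Q) A R^(2/3) S^(1/2) = (1/17.9) × 14.82 × 1.203^(2/3) × √0.0011 = 0.0311.

n = 0.0311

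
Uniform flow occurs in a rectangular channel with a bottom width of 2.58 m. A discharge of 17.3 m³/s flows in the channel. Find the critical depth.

For a rectangular channel, critical depth y_c = (q²/g)^(1/3) where q = Q/b = 17.3/2.58 = 6.705 m²/s.
So y_c = (6.705²/9.81)^(1/3) = 1.66 m.

y_c = 1.66 m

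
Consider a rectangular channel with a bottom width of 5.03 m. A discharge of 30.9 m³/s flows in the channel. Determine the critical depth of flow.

y_c = 1.57 m

For a rectangular channel, critical depth y_c = (q²/g)^(1/3) where q = Q/b = 30.9/5.03 = 6.143 m²/s.
So y_c = (6.143²/9.81)^(1/3) = 1.57 m.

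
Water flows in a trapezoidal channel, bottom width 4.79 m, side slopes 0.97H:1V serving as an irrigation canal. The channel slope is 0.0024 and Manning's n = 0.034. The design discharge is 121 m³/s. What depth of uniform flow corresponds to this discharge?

y_n = 4.82 m

Manning's equation rearranged: A R^(2/3) = nQ / (1·√S) = 0.034 × 121 / (√0.0024) = 83.98.
Trying y = 3.92 m: A R^(2/3) = 56 — too small.
Trying y = 6.1 m: A R^(2/3) = 135.8 — too large.
Trying y = 4.82 m: A R^(2/3) = 84.13 — ≈ 83.98.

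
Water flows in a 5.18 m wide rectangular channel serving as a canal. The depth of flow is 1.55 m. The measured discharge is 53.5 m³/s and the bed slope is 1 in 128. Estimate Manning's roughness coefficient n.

Flow area A = b·y = 5.18 × 1.55 = 8.029 m². Wetted perimeter P = b + 2y = 5.18 + 2×1.55 = 8.28 m.
Hydraulic radius R = A/P = 8.029/8.28 = 0.9697 m.
Rearranging Manning's equation: n = (1/Q) A R^(2/3) S^(1/2) = (1/53.5) × 8.029 × 0.9697^(2/3) × √0.007812 = 0.013.

n = 0.013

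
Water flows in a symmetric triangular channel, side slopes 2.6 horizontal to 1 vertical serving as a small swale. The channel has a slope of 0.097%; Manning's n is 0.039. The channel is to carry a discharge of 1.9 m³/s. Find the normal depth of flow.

y_n = 1.17 m

Manning's equation rearranged: A R^(2/3) = nQ / (1·√S) = 0.039 × 1.9 / (√0.00097) = 2.379.
Try y = 0.832 m: A R^(2/3) = 0.9579 — too small.
Try y = 1.37 m: A R^(2/3) = 3.622 — too large.
Try y = 1.17 m: A R^(2/3) = 2.378 — close enough.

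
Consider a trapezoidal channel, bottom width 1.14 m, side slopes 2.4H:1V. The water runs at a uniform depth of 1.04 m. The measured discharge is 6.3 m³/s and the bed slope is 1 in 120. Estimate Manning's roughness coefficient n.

n = 0.038

With bottom width b = 1.14 m and side slope z = 2.4: A = (b + zy)y = (1.14 + 2.4×1.04)×1.04 = 3.781 m²; P = b + 2y√(1+z²) = 1.14 + 2×1.04×2.6 = 6.548 m.
Hydraulic radius R = A/P = 3.781/6.548 = 0.5775 m.
Rearranging Manning's equation: n = (1/Q) A R^(2/3) S^(1/2) = (1/6.3) × 3.781 × 0.5775^(2/3) × √0.008333 = 0.038.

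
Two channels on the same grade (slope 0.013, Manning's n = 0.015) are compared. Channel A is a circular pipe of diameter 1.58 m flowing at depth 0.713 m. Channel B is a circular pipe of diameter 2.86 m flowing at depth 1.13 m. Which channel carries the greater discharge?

channel B

Channel A: For a circular section of diameter D = 1.58 m at depth y = 0.713 m, the central angle is θ = 2 arccos(1 − 2y/D) = 2.946 rad. Then A = (D²/8)(θ − sin θ) = 0.8589 m² and P = Dθ/2 = 2.328 m. Hydraulic radius R = A/P = 0.8589/2.328 = 0.369 m. Q_A = (1/0.015)·0.8589·0.369^(2/3)·√0.013 = 3.359 m³/s.
Channel B: For a circular section of diameter D = 2.86 m at depth y = 1.13 m, the central angle is θ = 2 arccos(1 − 2y/D) = 2.719 rad. Then A = (D²/8)(θ − sin θ) = 2.36 m² and P = Dθ/2 = 3.888 m. Hydraulic radius R = A/P = 2.36/3.888 = 0.6071 m. Q_B = (1/0.015)·2.36·0.6071^(2/3)·√0.013 = 12.86 m³/s.
Q_A = 3.359 m³/s vs Q_B = 12.86 m³/s, so channel B carries more.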